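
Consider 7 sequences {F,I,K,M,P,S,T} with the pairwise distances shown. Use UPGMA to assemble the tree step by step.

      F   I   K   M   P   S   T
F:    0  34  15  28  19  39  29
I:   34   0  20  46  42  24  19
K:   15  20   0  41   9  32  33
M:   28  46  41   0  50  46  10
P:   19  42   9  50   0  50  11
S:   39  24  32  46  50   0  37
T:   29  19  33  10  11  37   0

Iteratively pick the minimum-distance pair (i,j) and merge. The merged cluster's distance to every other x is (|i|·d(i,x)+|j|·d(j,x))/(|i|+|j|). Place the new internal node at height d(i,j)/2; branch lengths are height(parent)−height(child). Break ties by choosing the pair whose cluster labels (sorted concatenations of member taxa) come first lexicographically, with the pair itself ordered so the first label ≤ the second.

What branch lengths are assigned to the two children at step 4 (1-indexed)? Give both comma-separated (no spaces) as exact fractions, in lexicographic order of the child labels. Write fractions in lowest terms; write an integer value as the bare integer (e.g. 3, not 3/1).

1. join K+P (d=9) ⇒ KP; edges |K|=9/2, |P|=9/2
  updated: d(F,KP)=17, d(I,KP)=31, d(KP,M)=91/2, d(KP,S)=41, d(KP,T)=22
2. join M+T (d=10) ⇒ MT; edges |M|=5, |T|=5
  updated: d(F,MT)=57/2, d(I,MT)=65/2, d(KP,MT)=135/4, d(MT,S)=83/2
3. join F+KP (d=17) ⇒ FKP; edges |F|=17/2, |KP|=4
  updated: d(FKP,I)=32, d(FKP,MT)=32, d(FKP,S)=121/3
4. join I+S (d=24) ⇒ IS; edges |I|=12, |S|=12
  updated: d(FKP,IS)=217/6, d(IS,MT)=37
5. join FKP+MT (d=32) ⇒ FKMPT; edges |FKP|=15/2, |MT|=11
  updated: d(FKMPT,IS)=73/2
6. join FKMPT+IS (d=73/2) ⇒ FIKMPST; edges |FKMPT|=9/4, |IS|=25/4
final tree: (((F:17/2,(K:9/2,P:9/2):4):15/2,(M:5,T:5):11):9/4,(I:12,S:12):25/4)
total length: 165/2

12,12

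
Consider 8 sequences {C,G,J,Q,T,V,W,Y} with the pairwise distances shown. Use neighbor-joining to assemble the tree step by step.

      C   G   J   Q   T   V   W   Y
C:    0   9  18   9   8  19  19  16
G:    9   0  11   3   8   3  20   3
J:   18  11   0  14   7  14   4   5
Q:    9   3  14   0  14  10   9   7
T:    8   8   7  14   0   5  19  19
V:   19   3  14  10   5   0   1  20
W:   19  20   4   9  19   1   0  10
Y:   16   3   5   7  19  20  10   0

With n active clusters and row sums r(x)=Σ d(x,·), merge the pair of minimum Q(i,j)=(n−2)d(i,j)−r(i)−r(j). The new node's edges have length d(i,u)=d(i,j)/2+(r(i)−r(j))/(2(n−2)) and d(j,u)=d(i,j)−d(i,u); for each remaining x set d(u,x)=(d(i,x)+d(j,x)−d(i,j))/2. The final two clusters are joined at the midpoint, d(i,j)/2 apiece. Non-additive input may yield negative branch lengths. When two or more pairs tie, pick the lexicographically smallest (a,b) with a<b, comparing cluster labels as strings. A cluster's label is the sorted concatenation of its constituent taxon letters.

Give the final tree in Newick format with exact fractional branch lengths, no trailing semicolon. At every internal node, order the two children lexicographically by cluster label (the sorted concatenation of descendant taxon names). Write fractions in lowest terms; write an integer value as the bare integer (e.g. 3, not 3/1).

((((C:51/10,T:29/10):61/16,((J:3,Y:2):17/6,(V:-1/3,W:4/3):37/6):23/16):11/16,G:9/16):39/32,Q:39/32)

iteration 1: select V,W (d=1, Q=-148); attach at lengths (-1/3, 4/3); label the merged cluster VW
  updated: d(C,VW)=37/2, d(G,VW)=11, d(J,VW)=17/2, d(Q,VW)=9, d(T,VW)=23/2, d(VW,Y)=29/2
iteration 2: select C,T (d=8, Q=-106); attach at lengths (51/10, 29/10); label the merged cluster CT
  updated: d(CT,G)=9/2, d(CT,J)=17/2, d(CT,Q)=15/2, d(CT,VW)=11, d(CT,Y)=27/2
iteration 3: select J,Y (d=5, Q=-70); attach at lengths (3, 2); label the merged cluster JY
  updated: d(CT,JY)=17/2, d(G,JY)=9/2, d(JY,Q)=8, d(JY,VW)=9
iteration 4: select JY,VW (d=9, Q=-43); attach at lengths (17/6, 37/6); label the merged cluster JVWY
  updated: d(CT,JVWY)=21/4, d(G,JVWY)=13/4, d(JVWY,Q)=4
iteration 5: select CT,JVWY (d=21/4, Q=-77/4); attach at lengths (61/16, 23/16); label the merged cluster CJTVWY
  updated: d(CJTVWY,G)=5/4, d(CJTVWY,Q)=25/8
iteration 6: select CJTVWY,G (d=5/4, Q=-59/8); attach at lengths (11/16, 9/16); label the merged cluster CGJTVWY
  updated: d(CGJTVWY,Q)=39/16
iteration 7: select CGJTVWY,Q (d=39/16); attach at lengths (39/32, 39/32); label the merged cluster CGJQTVWY
final tree: ((((C:51/10,T:29/10):61/16,((J:3,Y:2):17/6,(V:-1/3,W:4/3):37/6):23/16):11/16,G:9/16):39/32,Q:39/32)
total length: 511/16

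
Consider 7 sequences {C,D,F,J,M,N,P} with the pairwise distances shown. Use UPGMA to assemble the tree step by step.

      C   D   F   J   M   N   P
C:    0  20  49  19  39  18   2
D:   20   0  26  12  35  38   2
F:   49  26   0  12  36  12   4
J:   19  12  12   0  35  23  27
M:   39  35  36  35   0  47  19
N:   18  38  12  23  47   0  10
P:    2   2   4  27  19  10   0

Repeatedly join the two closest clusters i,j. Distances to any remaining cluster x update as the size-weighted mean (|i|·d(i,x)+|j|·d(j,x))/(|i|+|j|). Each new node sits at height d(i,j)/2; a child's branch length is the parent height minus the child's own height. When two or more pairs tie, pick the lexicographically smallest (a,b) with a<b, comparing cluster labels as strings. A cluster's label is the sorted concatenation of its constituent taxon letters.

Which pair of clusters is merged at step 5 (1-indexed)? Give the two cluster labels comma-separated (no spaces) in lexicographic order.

1. join C+P (d=2) ⇒ CP; edges |C|=1, |P|=1
  updated: d(CP,D)=11, d(CP,F)=53/2, d(CP,J)=23, d(CP,M)=29, d(CP,N)=14
2. join CP+D (d=11) ⇒ CDP; edges |CP|=9/2, |D|=11/2
  updated: d(CDP,F)=79/3, d(CDP,J)=58/3, d(CDP,M)=31, d(CDP,N)=22
3. join F+J (d=12) ⇒ FJ; edges |F|=6, |J|=6
  updated: d(CDP,FJ)=137/6, d(FJ,M)=71/2, d(FJ,N)=35/2
4. join FJ+N (d=35/2) ⇒ FJN; edges |FJ|=11/4, |N|=35/4
  updated: d(CDP,FJN)=203/9, d(FJN,M)=118/3
5. join CDP+FJN (d=203/9) ⇒ CDFJNP; edges |CDP|=52/9, |FJN|=91/36
  updated: d(CDFJNP,M)=211/6
6. join CDFJNP+M (d=211/6) ⇒ CDFJMNP; edges |CDFJNP|=227/36, |M|=211/12
final tree: ((((C:1,P:1):9/2,D:11/2):52/9,((F:6,J:6):11/4,N:35/4):91/36):227/36,M:211/12)
total length: 2437/36

CDP,FJN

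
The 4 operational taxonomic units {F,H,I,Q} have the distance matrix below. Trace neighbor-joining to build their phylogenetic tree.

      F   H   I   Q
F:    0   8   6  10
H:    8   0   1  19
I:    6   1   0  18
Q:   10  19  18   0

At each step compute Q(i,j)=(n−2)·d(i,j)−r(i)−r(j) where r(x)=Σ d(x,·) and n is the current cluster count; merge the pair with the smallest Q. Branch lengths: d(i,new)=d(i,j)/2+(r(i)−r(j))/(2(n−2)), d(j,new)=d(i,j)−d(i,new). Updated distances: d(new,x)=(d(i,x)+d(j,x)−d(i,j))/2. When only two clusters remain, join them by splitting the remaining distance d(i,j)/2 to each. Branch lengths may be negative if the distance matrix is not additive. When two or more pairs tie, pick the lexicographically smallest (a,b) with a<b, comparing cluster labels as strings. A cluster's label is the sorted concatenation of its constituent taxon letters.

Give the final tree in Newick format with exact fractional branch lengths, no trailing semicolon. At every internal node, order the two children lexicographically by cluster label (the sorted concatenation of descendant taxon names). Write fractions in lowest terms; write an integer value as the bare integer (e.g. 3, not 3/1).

1. join F+Q (d=10, Q=-51) ⇒ FQ; edges |F|=-3/4, |Q|=43/4
  updated: d(FQ,H)=17/2, d(FQ,I)=7
2. join FQ+H (d=17/2, Q=-33/2) ⇒ FHQ; edges |FQ|=29/4, |H|=5/4
  updated: d(FHQ,I)=-1/4
3. join FHQ+I (d=-1/4) ⇒ FHIQ; edges |FHQ|=-1/8, |I|=-1/8
final tree: (((F:-3/4,Q:43/4):29/4,H:5/4):-1/8,I:-1/8)
total length: 73/4

(((F:-3/4,Q:43/4):29/4,H:5/4):-1/8,I:-1/8)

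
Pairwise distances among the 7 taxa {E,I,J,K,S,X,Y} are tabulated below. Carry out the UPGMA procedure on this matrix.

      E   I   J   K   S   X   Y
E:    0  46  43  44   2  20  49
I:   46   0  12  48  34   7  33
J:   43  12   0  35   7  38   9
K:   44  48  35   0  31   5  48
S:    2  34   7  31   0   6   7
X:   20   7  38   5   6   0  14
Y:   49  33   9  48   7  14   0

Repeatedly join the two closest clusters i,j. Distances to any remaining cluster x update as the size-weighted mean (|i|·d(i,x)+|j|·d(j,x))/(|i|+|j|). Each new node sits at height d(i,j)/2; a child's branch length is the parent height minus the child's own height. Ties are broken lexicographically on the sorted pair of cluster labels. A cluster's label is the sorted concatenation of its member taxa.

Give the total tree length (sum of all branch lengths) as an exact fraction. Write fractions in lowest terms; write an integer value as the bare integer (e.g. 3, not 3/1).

1517/24

1. join E+S (d=2) ⇒ ES; edges |E|=1, |S|=1
  updated: d(ES,I)=40, d(ES,J)=25, d(ES,K)=75/2, d(ES,X)=13, d(ES,Y)=28
2. join K+X (d=5) ⇒ KX; edges |K|=5/2, |X|=5/2
  updated: d(ES,KX)=101/4, d(I,KX)=55/2, d(J,KX)=73/2, d(KX,Y)=31
3. join J+Y (d=9) ⇒ JY; edges |J|=9/2, |Y|=9/2
  updated: d(ES,JY)=53/2, d(I,JY)=45/2, d(JY,KX)=135/4
4. join I+JY (d=45/2) ⇒ IJY; edges |I|=45/4, |JY|=27/4
  updated: d(ES,IJY)=31, d(IJY,KX)=95/3
5. join ES+KX (d=101/4) ⇒ EKSX; edges |ES|=93/8, |KX|=81/8
  updated: d(EKSX,IJY)=94/3
6. join EKSX+IJY (d=94/3) ⇒ EIJKSXY; edges |EKSX|=73/24, |IJY|=53/12
final tree: (((E:1,S:1):93/8,(K:5/2,X:5/2):81/8):73/24,(I:45/4,(J:9/2,Y:9/2):27/4):53/12)
total length: 1517/24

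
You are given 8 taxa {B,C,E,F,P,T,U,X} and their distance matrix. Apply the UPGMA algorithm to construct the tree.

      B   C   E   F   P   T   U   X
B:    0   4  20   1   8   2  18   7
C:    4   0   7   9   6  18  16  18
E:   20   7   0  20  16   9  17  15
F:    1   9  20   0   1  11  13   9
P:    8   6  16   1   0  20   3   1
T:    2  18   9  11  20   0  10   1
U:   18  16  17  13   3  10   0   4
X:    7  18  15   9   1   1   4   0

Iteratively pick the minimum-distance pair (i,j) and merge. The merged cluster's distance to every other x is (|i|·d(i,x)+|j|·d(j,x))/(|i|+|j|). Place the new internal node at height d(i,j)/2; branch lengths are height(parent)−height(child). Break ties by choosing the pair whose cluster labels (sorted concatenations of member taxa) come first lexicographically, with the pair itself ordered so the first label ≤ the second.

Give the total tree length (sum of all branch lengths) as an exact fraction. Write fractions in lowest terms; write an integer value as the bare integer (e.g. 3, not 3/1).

347/12

iteration 1: select B,F (d=1); attach at lengths (1/2, 1/2); label the merged cluster BF
  updated: d(BF,C)=13/2, d(BF,E)=20, d(BF,P)=9/2, d(BF,T)=13/2, d(BF,U)=31/2, d(BF,X)=8
iteration 2: select P,X (d=1); attach at lengths (1/2, 1/2); label the merged cluster PX
  updated: d(BF,PX)=25/4, d(C,PX)=12, d(E,PX)=31/2, d(PX,T)=21/2, d(PX,U)=7/2
iteration 3: select PX,U (d=7/2); attach at lengths (5/4, 7/4); label the merged cluster PUX
  updated: d(BF,PUX)=28/3, d(C,PUX)=40/3, d(E,PUX)=16, d(PUX,T)=31/3
iteration 4: select BF,C (d=13/2); attach at lengths (11/4, 13/4); label the merged cluster BCF
  updated: d(BCF,E)=47/3, d(BCF,PUX)=32/3, d(BCF,T)=31/3
iteration 5: select E,T (d=9); attach at lengths (9/2, 9/2); label the merged cluster ET
  updated: d(BCF,ET)=13, d(ET,PUX)=79/6
iteration 6: select BCF,PUX (d=32/3); attach at lengths (25/12, 43/12); label the merged cluster BCFPUX
  updated: d(BCFPUX,ET)=157/12
iteration 7: select BCFPUX,ET (d=157/12); attach at lengths (29/24, 49/24); label the merged cluster BCEFPTUX
final tree: ((((B:1/2,F:1/2):11/4,C:13/4):25/12,((P:1/2,X:1/2):5/4,U:7/4):43/12):29/24,(E:9/2,T:9/2):49/24)
total length: 347/12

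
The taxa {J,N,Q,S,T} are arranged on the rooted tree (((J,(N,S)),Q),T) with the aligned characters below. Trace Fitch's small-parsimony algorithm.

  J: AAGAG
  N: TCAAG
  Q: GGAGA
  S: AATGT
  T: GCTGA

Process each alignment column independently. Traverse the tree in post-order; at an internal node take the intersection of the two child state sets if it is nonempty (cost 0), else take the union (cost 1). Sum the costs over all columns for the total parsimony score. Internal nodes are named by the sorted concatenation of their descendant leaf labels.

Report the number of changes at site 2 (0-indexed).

[col 0] NS: children N:{T}, S:{A} ∪→ {A,T}; cost 1
[col 0] JNS: children J:{A}, NS:{A,T} ∩→ {A}; cost 0
[col 0] JNQS: children JNS:{A}, Q:{G} ∪→ {A,G}; cost 1
[col 0] JNQST: children JNQS:{A,G}, T:{G} ∩→ {G}; cost 0
[col 1] NS: children N:{C}, S:{A} ∪→ {A,C}; cost 1
[col 1] JNS: children J:{A}, NS:{A,C} ∩→ {A}; cost 0
[col 1] JNQS: children JNS:{A}, Q:{G} ∪→ {A,G}; cost 1
[col 1] JNQST: children JNQS:{A,G}, T:{C} ∪→ {A,C,G}; cost 1
[col 2] NS: children N:{A}, S:{T} ∪→ {A,T}; cost 1
[col 2] JNS: children J:{G}, NS:{A,T} ∪→ {A,G,T}; cost 1
[col 2] JNQS: children JNS:{A,G,T}, Q:{A} ∩→ {A}; cost 0
[col 2] JNQST: children JNQS:{A}, T:{T} ∪→ {A,T}; cost 1
[col 3] NS: children N:{A}, S:{G} ∪→ {A,G}; cost 1
[col 3] JNS: children J:{A}, NS:{A,G} ∩→ {A}; cost 0
[col 3] JNQS: children JNS:{A}, Q:{G} ∪→ {A,G}; cost 1
[col 3] JNQST: children JNQS:{A,G}, T:{G} ∩→ {G}; cost 0
[col 4] NS: children N:{G}, S:{T} ∪→ {G,T}; cost 1
[col 4] JNS: children J:{G}, NS:{G,T} ∩→ {G}; cost 0
[col 4] JNQS: children JNS:{G}, Q:{A} ∪→ {A,G}; cost 1
[col 4] JNQST: children JNQS:{A,G}, T:{A} ∩→ {A}; cost 0
per-site changes: [2, 3, 3, 2, 2]; total = 12

3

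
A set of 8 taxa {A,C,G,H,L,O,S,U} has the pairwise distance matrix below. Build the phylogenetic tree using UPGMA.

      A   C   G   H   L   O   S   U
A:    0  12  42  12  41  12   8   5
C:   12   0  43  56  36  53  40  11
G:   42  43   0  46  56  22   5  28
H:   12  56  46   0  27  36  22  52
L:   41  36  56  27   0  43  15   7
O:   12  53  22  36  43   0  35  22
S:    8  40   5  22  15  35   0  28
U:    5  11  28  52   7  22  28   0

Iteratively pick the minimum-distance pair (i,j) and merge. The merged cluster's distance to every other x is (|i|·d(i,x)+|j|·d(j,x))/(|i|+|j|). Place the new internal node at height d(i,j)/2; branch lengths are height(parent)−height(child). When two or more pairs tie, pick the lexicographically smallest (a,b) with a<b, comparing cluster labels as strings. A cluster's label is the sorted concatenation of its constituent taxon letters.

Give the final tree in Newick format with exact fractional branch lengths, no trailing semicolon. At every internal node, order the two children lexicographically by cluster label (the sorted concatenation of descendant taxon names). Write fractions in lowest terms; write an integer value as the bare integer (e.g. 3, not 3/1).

((((A:5/2,U:5/2):13/4,C:23/4):115/12,((G:5/2,S:5/2):47/4,O:57/4):13/12):9/4,(H:27/2,L:27/2):49/12)

step 1: merge (A,U) at d=5; branch lengths A→5/2, U→5/2; new cluster AU
  updated: d(AU,C)=23/2, d(AU,G)=35, d(AU,H)=32, d(AU,L)=24, d(AU,O)=17, d(AU,S)=18
step 2: merge (G,S) at d=5; branch lengths G→5/2, S→5/2; new cluster GS
  updated: d(AU,GS)=53/2, d(C,GS)=83/2, d(GS,H)=34, d(GS,L)=71/2, d(GS,O)=57/2
step 3: merge (AU,C) at d=23/2; branch lengths AU→13/4, C→23/4; new cluster ACU
  updated: d(ACU,GS)=63/2, d(ACU,H)=40, d(ACU,L)=28, d(ACU,O)=29
step 4: merge (H,L) at d=27; branch lengths H→27/2, L→27/2; new cluster HL
  updated: d(ACU,HL)=34, d(GS,HL)=139/4, d(HL,O)=79/2
step 5: merge (GS,O) at d=57/2; branch lengths GS→47/4, O→57/4; new cluster GOS
  updated: d(ACU,GOS)=92/3, d(GOS,HL)=109/3
step 6: merge (ACU,GOS) at d=92/3; branch lengths ACU→115/12, GOS→13/12; new cluster ACGOSU
  updated: d(ACGOSU,HL)=211/6
step 7: merge (ACGOSU,HL) at d=211/6; branch lengths ACGOSU→9/4, HL→49/12; new cluster ACGHLOSU
final tree: ((((A:5/2,U:5/2):13/4,C:23/4):115/12,((G:5/2,S:5/2):47/4,O:57/4):13/12):9/4,(H:27/2,L:27/2):49/12)
total length: 89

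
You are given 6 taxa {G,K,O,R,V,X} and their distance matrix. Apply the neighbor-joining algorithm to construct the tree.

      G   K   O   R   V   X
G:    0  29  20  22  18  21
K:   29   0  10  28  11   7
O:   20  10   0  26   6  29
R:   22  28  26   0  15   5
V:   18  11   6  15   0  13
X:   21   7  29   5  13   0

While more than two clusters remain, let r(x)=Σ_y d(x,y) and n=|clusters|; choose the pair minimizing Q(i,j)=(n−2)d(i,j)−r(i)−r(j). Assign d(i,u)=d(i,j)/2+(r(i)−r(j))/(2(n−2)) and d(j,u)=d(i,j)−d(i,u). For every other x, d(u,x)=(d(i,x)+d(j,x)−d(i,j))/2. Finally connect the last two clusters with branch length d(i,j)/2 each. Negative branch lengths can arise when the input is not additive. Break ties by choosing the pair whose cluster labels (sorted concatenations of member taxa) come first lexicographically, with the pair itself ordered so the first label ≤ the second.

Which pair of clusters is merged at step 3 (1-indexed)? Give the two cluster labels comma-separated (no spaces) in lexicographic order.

step 1: merge (R,X) at d=5, Q=-151; branch lengths R→41/8, X→-1/8; new cluster RX
  updated: d(G,RX)=19, d(K,RX)=15, d(O,RX)=25, d(RX,V)=23/2
step 2: merge (G,RX) at d=19, Q=-199/2; branch lengths G→145/12, RX→83/12; new cluster GRX
  updated: d(GRX,K)=25/2, d(GRX,O)=13, d(GRX,V)=21/4
step 3: merge (GRX,V) at d=21/4, Q=-85/2; branch lengths GRX→19/4, V→1/2; new cluster GRVX
  updated: d(GRVX,K)=73/8, d(GRVX,O)=55/8
step 4: merge (GRVX,K) at d=73/8, Q=-26; branch lengths GRVX→3, K→49/8; new cluster GKRVX
  updated: d(GKRVX,O)=31/8
step 5: merge (GKRVX,O) at d=31/8; branch lengths GKRVX→31/16, O→31/16; new cluster GKORVX
final tree: ((((G:145/12,(R:41/8,X:-1/8):83/12):19/4,V:1/2):3,K:49/8):31/16,O:31/16)
total length: 169/4

GRX,V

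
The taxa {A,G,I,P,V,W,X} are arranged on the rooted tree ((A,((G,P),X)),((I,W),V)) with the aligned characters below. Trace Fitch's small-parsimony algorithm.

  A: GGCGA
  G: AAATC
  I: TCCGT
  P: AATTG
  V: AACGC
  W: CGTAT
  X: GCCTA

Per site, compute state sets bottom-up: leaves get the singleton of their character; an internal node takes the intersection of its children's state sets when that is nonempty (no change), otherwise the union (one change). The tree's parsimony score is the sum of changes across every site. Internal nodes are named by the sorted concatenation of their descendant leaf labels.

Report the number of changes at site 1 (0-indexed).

site 0, node GP: G={A} ∩ P={A} → {A} (+0)
site 0, node GPX: GP={A} ∪ X={G} → {A,G} (+1)
site 0, node AGPX: A={G} ∩ GPX={A,G} → {G} (+0)
site 0, node IW: I={T} ∪ W={C} → {C,T} (+1)
site 0, node IVW: IW={C,T} ∪ V={A} → {A,C,T} (+1)
site 0, node AGIPVWX: AGPX={G} ∪ IVW={A,C,T} → {A,C,G,T} (+1)
site 1, node GP: G={A} ∩ P={A} → {A} (+0)
site 1, node GPX: GP={A} ∪ X={C} → {A,C} (+1)
site 1, node AGPX: A={G} ∪ GPX={A,C} → {A,C,G} (+1)
site 1, node IW: I={C} ∪ W={G} → {C,G} (+1)
site 1, node IVW: IW={C,G} ∪ V={A} → {A,C,G} (+1)
site 1, node AGIPVWX: AGPX={A,C,G} ∩ IVW={A,C,G} → {A,C,G} (+0)
site 2, node GP: G={A} ∪ P={T} → {A,T} (+1)
site 2, node GPX: GP={A,T} ∪ X={C} → {A,C,T} (+1)
site 2, node AGPX: A={C} ∩ GPX={A,C,T} → {C} (+0)
site 2, node IW: I={C} ∪ W={T} → {C,T} (+1)
site 2, node IVW: IW={C,T} ∩ V={C} → {C} (+0)
site 2, node AGIPVWX: AGPX={C} ∩ IVW={C} → {C} (+0)
site 3, node GP: G={T} ∩ P={T} → {T} (+0)
site 3, node GPX: GP={T} ∩ X={T} → {T} (+0)
site 3, node AGPX: A={G} ∪ GPX={T} → {G,T} (+1)
site 3, node IW: I={G} ∪ W={A} → {A,G} (+1)
site 3, node IVW: IW={A,G} ∩ V={G} → {G} (+0)
site 3, node AGIPVWX: AGPX={G,T} ∩ IVW={G} → {G} (+0)
site 4, node GP: G={C} ∪ P={G} → {C,G} (+1)
site 4, node GPX: GP={C,G} ∪ X={A} → {A,C,G} (+1)
site 4, node AGPX: A={A} ∩ GPX={A,C,G} → {A} (+0)
site 4, node IW: I={T} ∩ W={T} → {T} (+0)
site 4, node IVW: IW={T} ∪ V={C} → {C,T} (+1)
site 4, node AGIPVWX: AGPX={A} ∪ IVW={C,T} → {A,C,T} (+1)
per-site changes: [4, 4, 3, 2, 4]; total = 17

4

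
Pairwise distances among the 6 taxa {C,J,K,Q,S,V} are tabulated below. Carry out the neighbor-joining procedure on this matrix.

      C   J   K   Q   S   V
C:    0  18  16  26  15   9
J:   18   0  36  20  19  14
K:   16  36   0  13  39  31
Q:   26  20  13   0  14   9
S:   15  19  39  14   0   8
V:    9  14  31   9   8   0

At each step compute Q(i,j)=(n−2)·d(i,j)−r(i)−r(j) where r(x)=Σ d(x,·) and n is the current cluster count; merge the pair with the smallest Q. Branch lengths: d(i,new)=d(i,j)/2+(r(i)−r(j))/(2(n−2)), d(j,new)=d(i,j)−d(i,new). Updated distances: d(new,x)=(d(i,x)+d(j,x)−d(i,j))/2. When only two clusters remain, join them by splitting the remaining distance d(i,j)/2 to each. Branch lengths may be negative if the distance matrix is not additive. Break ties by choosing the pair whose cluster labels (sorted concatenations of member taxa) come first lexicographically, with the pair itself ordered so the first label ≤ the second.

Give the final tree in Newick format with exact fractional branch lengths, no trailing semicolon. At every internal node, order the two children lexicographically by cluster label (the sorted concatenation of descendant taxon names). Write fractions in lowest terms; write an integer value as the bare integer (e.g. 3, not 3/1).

((((C:61/12,(K:105/8,Q:-1/8):113/12):25/16,J:175/16):25/16,S:109/16):19/32,V:19/32)

1. join K+Q (d=13, Q=-165) ⇒ KQ; edges |K|=105/8, |Q|=-1/8
  updated: d(C,KQ)=29/2, d(J,KQ)=43/2, d(KQ,S)=20, d(KQ,V)=27/2
2. join C+KQ (d=29/2, Q=-165/2) ⇒ CKQ; edges |C|=61/12, |KQ|=113/12
  updated: d(CKQ,J)=25/2, d(CKQ,S)=41/4, d(CKQ,V)=4
3. join CKQ+J (d=25/2, Q=-189/4) ⇒ CJKQ; edges |CKQ|=25/16, |J|=175/16
  updated: d(CJKQ,S)=67/8, d(CJKQ,V)=11/4
4. join CJKQ+S (d=67/8, Q=-153/8) ⇒ CJKQS; edges |CJKQ|=25/16, |S|=109/16
  updated: d(CJKQS,V)=19/16
5. join CJKQS+V (d=19/16) ⇒ CJKQSV; edges |CJKQS|=19/32, |V|=19/32
final tree: ((((C:61/12,(K:105/8,Q:-1/8):113/12):25/16,J:175/16):25/16,S:109/16):19/32,V:19/32)
total length: 793/16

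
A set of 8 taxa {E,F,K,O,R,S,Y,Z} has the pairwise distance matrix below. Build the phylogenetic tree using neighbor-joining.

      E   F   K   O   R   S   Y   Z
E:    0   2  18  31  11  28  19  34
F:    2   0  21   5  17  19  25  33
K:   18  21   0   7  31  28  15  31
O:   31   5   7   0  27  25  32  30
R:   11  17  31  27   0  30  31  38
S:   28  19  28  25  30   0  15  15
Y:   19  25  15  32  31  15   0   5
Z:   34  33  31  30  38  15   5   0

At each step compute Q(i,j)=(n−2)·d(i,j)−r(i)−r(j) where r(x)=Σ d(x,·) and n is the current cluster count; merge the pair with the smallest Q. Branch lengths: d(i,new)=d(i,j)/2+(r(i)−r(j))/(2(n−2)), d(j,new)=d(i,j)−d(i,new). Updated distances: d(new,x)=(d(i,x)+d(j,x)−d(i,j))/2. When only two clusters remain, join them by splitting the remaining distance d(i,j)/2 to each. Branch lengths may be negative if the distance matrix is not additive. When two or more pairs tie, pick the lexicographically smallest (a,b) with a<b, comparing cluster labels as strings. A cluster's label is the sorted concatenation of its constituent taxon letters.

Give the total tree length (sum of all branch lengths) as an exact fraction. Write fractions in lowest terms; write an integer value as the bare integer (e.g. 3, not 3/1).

iteration 1: select Y,Z (d=5, Q=-298); attach at lengths (-7/6, 37/6); label the merged cluster YZ
  updated: d(E,YZ)=24, d(F,YZ)=53/2, d(K,YZ)=41/2, d(O,YZ)=57/2, d(R,YZ)=32, d(S,YZ)=25/2
iteration 2: select S,YZ (d=25/2, Q=-224); attach at lengths (61/10, 32/5); label the merged cluster SYZ
  updated: d(E,SYZ)=79/4, d(F,SYZ)=33/2, d(K,SYZ)=18, d(O,SYZ)=41/2, d(R,SYZ)=99/4
iteration 3: select K,O (d=7, Q=-315/2); attach at lengths (65/16, 47/16); label the merged cluster KO
  updated: d(E,KO)=21, d(F,KO)=19/2, d(KO,R)=51/2, d(KO,SYZ)=63/4
iteration 4: select KO,SYZ (d=63/4, Q=-405/4); attach at lengths (169/24, 209/24); label the merged cluster KOSYZ
  updated: d(E,KOSYZ)=25/2, d(F,KOSYZ)=41/8, d(KOSYZ,R)=69/4
iteration 5: select E,R (d=11, Q=-195/4); attach at lengths (9/16, 167/16); label the merged cluster ER
  updated: d(ER,F)=4, d(ER,KOSYZ)=75/8
iteration 6: select ER,F (d=4, Q=-37/2); attach at lengths (33/8, -1/8); label the merged cluster EFR
  updated: d(EFR,KOSYZ)=21/4
iteration 7: select EFR,KOSYZ (d=21/4); attach at lengths (21/8, 21/8); label the merged cluster EFKORSYZ
final tree: (((E:9/16,R:167/16):33/8,F:-1/8):21/8,((K:65/16,O:47/16):169/24,(S:61/10,(Y:-7/6,Z:37/6):32/5):209/24):21/8)
total length: 121/2

121/2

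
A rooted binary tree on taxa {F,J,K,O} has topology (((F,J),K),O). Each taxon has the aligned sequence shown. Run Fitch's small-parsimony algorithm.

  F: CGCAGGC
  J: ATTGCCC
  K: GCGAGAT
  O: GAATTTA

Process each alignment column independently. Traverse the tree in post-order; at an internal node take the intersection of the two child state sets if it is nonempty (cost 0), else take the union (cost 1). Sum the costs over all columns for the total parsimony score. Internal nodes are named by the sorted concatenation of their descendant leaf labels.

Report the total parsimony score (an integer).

17

FJ@0: {C} ∪ {A} = {A,C} (union, +1)
FJK@0: {A,C} ∪ {G} = {A,C,G} (union, +1)
FJKO@0: {A,C,G} ∩ {G} = {G} (intersection, +0)
FJ@1: {G} ∪ {T} = {G,T} (union, +1)
FJK@1: {G,T} ∪ {C} = {C,G,T} (union, +1)
FJKO@1: {C,G,T} ∪ {A} = {A,C,G,T} (union, +1)
FJ@2: {C} ∪ {T} = {C,T} (union, +1)
FJK@2: {C,T} ∪ {G} = {C,G,T} (union, +1)
FJKO@2: {C,G,T} ∪ {A} = {A,C,G,T} (union, +1)
FJ@3: {A} ∪ {G} = {A,G} (union, +1)
FJK@3: {A,G} ∩ {A} = {A} (intersection, +0)
FJKO@3: {A} ∪ {T} = {A,T} (union, +1)
FJ@4: {G} ∪ {C} = {C,G} (union, +1)
FJK@4: {C,G} ∩ {G} = {G} (intersection, +0)
FJKO@4: {G} ∪ {T} = {G,T} (union, +1)
FJ@5: {G} ∪ {C} = {C,G} (union, +1)
FJK@5: {C,G} ∪ {A} = {A,C,G} (union, +1)
FJKO@5: {A,C,G} ∪ {T} = {A,C,G,T} (union, +1)
FJ@6: {C} ∩ {C} = {C} (intersection, +0)
FJK@6: {C} ∪ {T} = {C,T} (union, +1)
FJKO@6: {C,T} ∪ {A} = {A,C,T} (union, +1)
per-site changes: [2, 3, 3, 2, 2, 3, 2]; total = 17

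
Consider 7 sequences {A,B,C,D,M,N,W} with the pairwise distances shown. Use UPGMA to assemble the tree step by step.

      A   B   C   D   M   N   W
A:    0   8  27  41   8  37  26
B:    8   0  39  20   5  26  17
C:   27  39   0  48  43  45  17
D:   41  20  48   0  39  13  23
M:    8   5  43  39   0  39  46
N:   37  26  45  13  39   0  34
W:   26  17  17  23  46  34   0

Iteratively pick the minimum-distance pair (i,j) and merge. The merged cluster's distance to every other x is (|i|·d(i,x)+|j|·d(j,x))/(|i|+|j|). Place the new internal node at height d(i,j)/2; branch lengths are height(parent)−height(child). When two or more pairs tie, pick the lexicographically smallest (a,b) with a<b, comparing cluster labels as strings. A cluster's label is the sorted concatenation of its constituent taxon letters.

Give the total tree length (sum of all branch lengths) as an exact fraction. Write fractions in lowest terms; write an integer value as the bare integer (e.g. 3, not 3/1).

1. join B+M (d=5) ⇒ BM; edges |B|=5/2, |M|=5/2
  updated: d(A,BM)=8, d(BM,C)=41, d(BM,D)=59/2, d(BM,N)=65/2, d(BM,W)=63/2
2. join A+BM (d=8) ⇒ ABM; edges |A|=4, |BM|=3/2
  updated: d(ABM,C)=109/3, d(ABM,D)=100/3, d(ABM,N)=34, d(ABM,W)=89/3
3. join D+N (d=13) ⇒ DN; edges |D|=13/2, |N|=13/2
  updated: d(ABM,DN)=101/3, d(C,DN)=93/2, d(DN,W)=57/2
4. join C+W (d=17) ⇒ CW; edges |C|=17/2, |W|=17/2
  updated: d(ABM,CW)=33, d(CW,DN)=75/2
5. join ABM+CW (d=33) ⇒ ABCMW; edges |ABM|=25/2, |CW|=8
  updated: d(ABCMW,DN)=176/5
6. join ABCMW+DN (d=176/5) ⇒ ABCDMNW; edges |ABCMW|=11/10, |DN|=111/10
final tree: (((A:4,(B:5/2,M:5/2):3/2):25/2,(C:17/2,W:17/2):8):11/10,(D:13/2,N:13/2):111/10)
total length: 366/5

366/5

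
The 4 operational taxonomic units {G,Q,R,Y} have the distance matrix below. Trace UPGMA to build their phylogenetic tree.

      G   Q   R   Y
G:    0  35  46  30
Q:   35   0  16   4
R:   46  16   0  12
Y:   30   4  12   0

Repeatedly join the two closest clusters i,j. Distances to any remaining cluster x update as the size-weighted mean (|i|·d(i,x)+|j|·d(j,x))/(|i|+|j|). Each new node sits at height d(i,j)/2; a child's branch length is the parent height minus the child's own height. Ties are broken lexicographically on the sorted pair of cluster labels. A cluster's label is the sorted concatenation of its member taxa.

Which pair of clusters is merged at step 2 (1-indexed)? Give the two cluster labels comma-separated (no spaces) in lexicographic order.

QY,R

step 1: merge (Q,Y) at d=4; branch lengths Q→2, Y→2; new cluster QY
  updated: d(G,QY)=65/2, d(QY,R)=14
step 2: merge (QY,R) at d=14; branch lengths QY→5, R→7; new cluster QRY
  updated: d(G,QRY)=37
step 3: merge (G,QRY) at d=37; branch lengths G→37/2, QRY→23/2; new cluster GQRY
final tree: (G:37/2,((Q:2,Y:2):5,R:7):23/2)
total length: 46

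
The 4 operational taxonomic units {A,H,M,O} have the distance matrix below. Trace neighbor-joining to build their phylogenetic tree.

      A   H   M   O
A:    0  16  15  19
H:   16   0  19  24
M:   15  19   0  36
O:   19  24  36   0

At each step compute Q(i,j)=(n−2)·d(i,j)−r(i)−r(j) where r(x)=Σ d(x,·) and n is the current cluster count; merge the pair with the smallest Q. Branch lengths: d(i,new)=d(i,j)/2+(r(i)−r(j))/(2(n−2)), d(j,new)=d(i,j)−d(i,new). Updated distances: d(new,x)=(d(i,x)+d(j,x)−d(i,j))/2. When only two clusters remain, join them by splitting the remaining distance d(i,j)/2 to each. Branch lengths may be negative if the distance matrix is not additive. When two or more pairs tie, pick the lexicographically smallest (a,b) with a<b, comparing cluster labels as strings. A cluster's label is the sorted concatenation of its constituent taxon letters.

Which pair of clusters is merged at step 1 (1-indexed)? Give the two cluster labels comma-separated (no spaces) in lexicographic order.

1. join A+O (d=19, Q=-91) ⇒ AO; edges |A|=9/4, |O|=67/4
  updated: d(AO,H)=21/2, d(AO,M)=16
2. join AO+H (d=21/2, Q=-91/2) ⇒ AHO; edges |AO|=15/4, |H|=27/4
  updated: d(AHO,M)=49/4
3. join AHO+M (d=49/4) ⇒ AHMO; edges |AHO|=49/8, |M|=49/8
final tree: (((A:9/4,O:67/4):15/4,H:27/4):49/8,M:49/8)
total length: 167/4

A,O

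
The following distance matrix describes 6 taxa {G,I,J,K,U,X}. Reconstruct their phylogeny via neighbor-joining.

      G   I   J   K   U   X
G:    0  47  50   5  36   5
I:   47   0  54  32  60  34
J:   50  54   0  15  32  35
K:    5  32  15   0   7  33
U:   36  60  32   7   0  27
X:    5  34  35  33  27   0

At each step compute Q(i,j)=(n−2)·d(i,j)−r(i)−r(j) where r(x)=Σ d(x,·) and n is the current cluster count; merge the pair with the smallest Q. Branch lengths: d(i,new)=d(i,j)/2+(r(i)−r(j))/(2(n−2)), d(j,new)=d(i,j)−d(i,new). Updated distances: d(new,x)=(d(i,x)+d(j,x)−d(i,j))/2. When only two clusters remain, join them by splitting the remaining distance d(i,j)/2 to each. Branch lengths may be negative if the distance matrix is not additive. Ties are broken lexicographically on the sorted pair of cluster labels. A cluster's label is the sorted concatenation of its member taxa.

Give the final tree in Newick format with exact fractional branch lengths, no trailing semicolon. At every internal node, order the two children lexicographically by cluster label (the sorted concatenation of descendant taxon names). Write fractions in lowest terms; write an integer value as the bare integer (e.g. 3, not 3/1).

1. join G+X (d=5, Q=-257) ⇒ GX; edges |G|=29/8, |X|=11/8
  updated: d(GX,I)=38, d(GX,J)=40, d(GX,K)=33/2, d(GX,U)=29
2. join GX+I (d=38, Q=-387/2) ⇒ GIX; edges |GX|=107/12, |I|=349/12
  updated: d(GIX,J)=28, d(GIX,K)=21/4, d(GIX,U)=51/2
3. join GIX+J (d=28, Q=-311/4) ⇒ GIJX; edges |GIX|=159/16, |J|=289/16
  updated: d(GIJX,K)=-31/8, d(GIJX,U)=59/4
4. join GIJX+K (d=-31/8, Q=-143/8) ⇒ GIJKX; edges |GIJX|=31/16, |K|=-93/16
  updated: d(GIJKX,U)=205/16
5. join GIJKX+U (d=205/16) ⇒ GIJKUX; edges |GIJKX|=205/32, |U|=205/32
final tree: (((((G:29/8,X:11/8):107/12,I:349/12):159/16,J:289/16):31/16,K:-93/16):205/32,U:205/32)
total length: 1279/16

(((((G:29/8,X:11/8):107/12,I:349/12):159/16,J:289/16):31/16,K:-93/16):205/32,U:205/32)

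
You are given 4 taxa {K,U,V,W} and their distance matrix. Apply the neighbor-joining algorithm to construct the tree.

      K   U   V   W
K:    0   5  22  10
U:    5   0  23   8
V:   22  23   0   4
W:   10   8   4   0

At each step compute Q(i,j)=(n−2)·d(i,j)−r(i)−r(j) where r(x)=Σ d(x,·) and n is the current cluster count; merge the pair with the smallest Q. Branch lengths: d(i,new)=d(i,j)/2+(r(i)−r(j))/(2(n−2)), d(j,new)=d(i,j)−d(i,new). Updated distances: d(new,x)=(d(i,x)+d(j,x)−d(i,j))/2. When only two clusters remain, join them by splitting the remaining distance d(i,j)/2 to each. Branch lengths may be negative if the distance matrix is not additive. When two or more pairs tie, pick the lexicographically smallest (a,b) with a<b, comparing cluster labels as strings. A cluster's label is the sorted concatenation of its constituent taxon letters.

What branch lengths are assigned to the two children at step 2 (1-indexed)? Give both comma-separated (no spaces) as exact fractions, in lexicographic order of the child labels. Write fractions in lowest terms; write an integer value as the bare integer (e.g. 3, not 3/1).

45/4,35/4

step 1: merge (K,U) at d=5, Q=-63; branch lengths K→11/4, U→9/4; new cluster KU
  updated: d(KU,V)=20, d(KU,W)=13/2
step 2: merge (KU,V) at d=20, Q=-61/2; branch lengths KU→45/4, V→35/4; new cluster KUV
  updated: d(KUV,W)=-19/4
step 3: merge (KUV,W) at d=-19/4; branch lengths KUV→-19/8, W→-19/8; new cluster KUVW
final tree: (((K:11/4,U:9/4):45/4,V:35/4):-19/8,W:-19/8)
total length: 81/4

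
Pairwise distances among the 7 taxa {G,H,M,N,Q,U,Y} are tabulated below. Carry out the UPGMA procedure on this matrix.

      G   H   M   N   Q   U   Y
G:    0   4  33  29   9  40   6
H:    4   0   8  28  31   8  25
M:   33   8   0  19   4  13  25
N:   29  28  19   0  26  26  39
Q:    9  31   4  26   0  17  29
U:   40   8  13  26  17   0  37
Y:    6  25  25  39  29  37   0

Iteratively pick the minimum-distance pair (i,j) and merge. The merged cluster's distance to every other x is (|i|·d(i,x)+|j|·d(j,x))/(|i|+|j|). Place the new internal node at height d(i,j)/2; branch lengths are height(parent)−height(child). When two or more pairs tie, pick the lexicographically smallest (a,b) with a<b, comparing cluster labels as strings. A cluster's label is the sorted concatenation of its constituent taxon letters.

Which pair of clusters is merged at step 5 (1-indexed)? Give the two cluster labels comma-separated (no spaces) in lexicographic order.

step 1: merge (G,H) at d=4; branch lengths G→2, H→2; new cluster GH
  updated: d(GH,M)=41/2, d(GH,N)=57/2, d(GH,Q)=20, d(GH,U)=24, d(GH,Y)=31/2
step 2: merge (M,Q) at d=4; branch lengths M→2, Q→2; new cluster MQ
  updated: d(GH,MQ)=81/4, d(MQ,N)=45/2, d(MQ,U)=15, d(MQ,Y)=27
step 3: merge (MQ,U) at d=15; branch lengths MQ→11/2, U→15/2; new cluster MQU
  updated: d(GH,MQU)=43/2, d(MQU,N)=71/3, d(MQU,Y)=91/3
step 4: merge (GH,Y) at d=31/2; branch lengths GH→23/4, Y→31/4; new cluster GHY
  updated: d(GHY,MQU)=220/9, d(GHY,N)=32
step 5: merge (MQU,N) at d=71/3; branch lengths MQU→13/3, N→71/6; new cluster MNQU
  updated: d(GHY,MNQU)=79/3
step 6: merge (GHY,MNQU) at d=79/3; branch lengths GHY→65/12, MNQU→4/3; new cluster GHMNQUY
final tree: (((G:2,H:2):23/4,Y:31/4):65/12,(((M:2,Q:2):11/2,U:15/2):13/3,N:71/6):4/3)
total length: 689/12

MQU,N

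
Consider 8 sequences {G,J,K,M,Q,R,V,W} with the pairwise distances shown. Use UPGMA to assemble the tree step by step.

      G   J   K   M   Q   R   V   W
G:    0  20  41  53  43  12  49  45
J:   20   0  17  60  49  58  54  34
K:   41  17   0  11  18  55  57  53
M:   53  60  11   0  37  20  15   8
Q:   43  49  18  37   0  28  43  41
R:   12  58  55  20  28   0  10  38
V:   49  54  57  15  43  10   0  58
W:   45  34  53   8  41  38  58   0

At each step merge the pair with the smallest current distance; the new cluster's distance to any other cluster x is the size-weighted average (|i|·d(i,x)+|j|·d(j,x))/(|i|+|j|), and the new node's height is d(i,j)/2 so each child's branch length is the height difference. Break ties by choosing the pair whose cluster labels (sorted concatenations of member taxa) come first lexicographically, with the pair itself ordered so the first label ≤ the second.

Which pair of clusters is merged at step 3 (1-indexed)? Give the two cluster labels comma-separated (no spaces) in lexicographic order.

1. join M+W (d=8) ⇒ MW; edges |M|=4, |W|=4
  updated: d(G,MW)=49, d(J,MW)=47, d(K,MW)=32, d(MW,Q)=39, d(MW,R)=29, d(MW,V)=73/2
2. join R+V (d=10) ⇒ RV; edges |R|=5, |V|=5
  updated: d(G,RV)=61/2, d(J,RV)=56, d(K,RV)=56, d(MW,RV)=131/4, d(Q,RV)=71/2
3. join J+K (d=17) ⇒ JK; edges |J|=17/2, |K|=17/2
  updated: d(G,JK)=61/2, d(JK,MW)=79/2, d(JK,Q)=67/2, d(JK,RV)=56
4. join G+JK (d=61/2) ⇒ GJK; edges |G|=61/4, |JK|=27/4
  updated: d(GJK,MW)=128/3, d(GJK,Q)=110/3, d(GJK,RV)=95/2
5. join MW+RV (d=131/4) ⇒ MRVW; edges |MW|=99/8, |RV|=91/8
  updated: d(GJK,MRVW)=541/12, d(MRVW,Q)=149/4
6. join GJK+Q (d=110/3) ⇒ GJKQ; edges |GJK|=37/12, |Q|=55/3
  updated: d(GJKQ,MRVW)=345/8
7. join GJKQ+MRVW (d=345/8) ⇒ GJKMQRVW; edges |GJKQ|=155/48, |MRVW|=83/16
final tree: (((G:61/4,(J:17/2,K:17/2):27/4):37/12,Q:55/3):155/48,((M:4,W:4):99/8,(R:5,V:5):91/8):83/16)
total length: 1327/12

J,K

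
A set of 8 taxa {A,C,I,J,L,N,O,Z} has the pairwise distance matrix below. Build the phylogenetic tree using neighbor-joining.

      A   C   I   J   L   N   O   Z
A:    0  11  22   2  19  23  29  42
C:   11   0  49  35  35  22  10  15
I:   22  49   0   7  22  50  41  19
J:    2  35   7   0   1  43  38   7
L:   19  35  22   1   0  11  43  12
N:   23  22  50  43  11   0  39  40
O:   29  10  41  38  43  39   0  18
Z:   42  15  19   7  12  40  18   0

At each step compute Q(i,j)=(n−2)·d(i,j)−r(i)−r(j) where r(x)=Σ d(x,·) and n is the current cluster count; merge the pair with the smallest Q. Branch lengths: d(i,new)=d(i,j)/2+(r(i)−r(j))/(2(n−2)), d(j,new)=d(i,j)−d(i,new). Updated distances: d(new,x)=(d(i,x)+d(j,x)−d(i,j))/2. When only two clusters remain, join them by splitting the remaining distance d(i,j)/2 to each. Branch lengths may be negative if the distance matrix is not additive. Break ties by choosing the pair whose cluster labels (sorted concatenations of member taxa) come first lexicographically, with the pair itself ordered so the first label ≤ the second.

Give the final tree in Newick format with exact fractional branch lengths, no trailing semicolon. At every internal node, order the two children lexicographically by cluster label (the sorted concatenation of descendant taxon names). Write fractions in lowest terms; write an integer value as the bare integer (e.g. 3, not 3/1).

(((A:161/32,(((C:19/12,O:101/12):273/32,Z:95/32):379/48,(L:-77/20,N:297/20):419/48):185/32):111/32,I:369/32):-145/64,J:-145/64)

iteration 1: select C,O (d=10, Q=-335); attach at lengths (19/12, 101/12); label the merged cluster CO
  updated: d(A,CO)=15, d(CO,I)=40, d(CO,J)=63/2, d(CO,L)=34, d(CO,N)=51/2, d(CO,Z)=23/2
iteration 2: select L,N (d=11, Q=-473/2); attach at lengths (-77/20, 297/20); label the merged cluster LN
  updated: d(A,LN)=31/2, d(CO,LN)=97/4, d(I,LN)=61/2, d(J,LN)=33/2, d(LN,Z)=41/2
iteration 3: select CO,Z (d=23/2, Q=-705/4); attach at lengths (273/32, 95/32); label the merged cluster COZ
  updated: d(A,COZ)=91/4, d(COZ,I)=95/4, d(COZ,J)=27/2, d(COZ,LN)=133/8
iteration 4: select COZ,LN (d=133/8, Q=-847/8); attach at lengths (379/48, 419/48); label the merged cluster CLNOZ
  updated: d(A,CLNOZ)=173/16, d(CLNOZ,I)=301/16, d(CLNOZ,J)=107/16
iteration 5: select A,CLNOZ (d=173/16, Q=-99/2); attach at lengths (161/32, 185/32); label the merged cluster ACLNOZ
  updated: d(ACLNOZ,I)=15, d(ACLNOZ,J)=-17/16
iteration 6: select ACLNOZ,I (d=15, Q=-335/16); attach at lengths (111/32, 369/32); label the merged cluster ACILNOZ
  updated: d(ACILNOZ,J)=-145/32
iteration 7: select ACILNOZ,J (d=-145/32); attach at lengths (-145/64, -145/64); label the merged cluster ACIJLNOZ
final tree: (((A:161/32,(((C:19/12,O:101/12):273/32,Z:95/32):379/48,(L:-77/20,N:297/20):419/48):185/32):111/32,I:369/32):-145/64,J:-145/64)
total length: 2253/32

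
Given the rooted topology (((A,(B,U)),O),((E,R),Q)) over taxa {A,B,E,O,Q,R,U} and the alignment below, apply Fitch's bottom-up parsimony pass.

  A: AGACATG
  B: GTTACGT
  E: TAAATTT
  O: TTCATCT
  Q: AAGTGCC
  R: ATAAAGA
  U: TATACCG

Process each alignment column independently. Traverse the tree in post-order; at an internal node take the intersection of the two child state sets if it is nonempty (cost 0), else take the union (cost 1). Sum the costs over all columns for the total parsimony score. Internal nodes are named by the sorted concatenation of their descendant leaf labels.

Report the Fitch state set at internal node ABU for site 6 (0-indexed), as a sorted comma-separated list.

BU@0: {G} ∪ {T} = {G,T} (union, +1)
ABU@0: {A} ∪ {G,T} = {A,G,T} (union, +1)
ABOU@0: {A,G,T} ∩ {T} = {T} (intersection, +0)
ER@0: {T} ∪ {A} = {A,T} (union, +1)
EQR@0: {A,T} ∩ {A} = {A} (intersection, +0)
ABEOQRU@0: {T} ∪ {A} = {A,T} (union, +1)
BU@1: {T} ∪ {A} = {A,T} (union, +1)
ABU@1: {G} ∪ {A,T} = {A,G,T} (union, +1)
ABOU@1: {A,G,T} ∩ {T} = {T} (intersection, +0)
ER@1: {A} ∪ {T} = {A,T} (union, +1)
EQR@1: {A,T} ∩ {A} = {A} (intersection, +0)
ABEOQRU@1: {T} ∪ {A} = {A,T} (union, +1)
BU@2: {T} ∩ {T} = {T} (intersection, +0)
ABU@2: {A} ∪ {T} = {A,T} (union, +1)
ABOU@2: {A,T} ∪ {C} = {A,C,T} (union, +1)
ER@2: {A} ∩ {A} = {A} (intersection, +0)
EQR@2: {A} ∪ {G} = {A,G} (union, +1)
ABEOQRU@2: {A,C,T} ∩ {A,G} = {A} (intersection, +0)
BU@3: {A} ∩ {A} = {A} (intersection, +0)
ABU@3: {C} ∪ {A} = {A,C} (union, +1)
ABOU@3: {A,C} ∩ {A} = {A} (intersection, +0)
ER@3: {A} ∩ {A} = {A} (intersection, +0)
EQR@3: {A} ∪ {T} = {A,T} (union, +1)
ABEOQRU@3: {A} ∩ {A,T} = {A} (intersection, +0)
BU@4: {C} ∩ {C} = {C} (intersection, +0)
ABU@4: {A} ∪ {C} = {A,C} (union, +1)
ABOU@4: {A,C} ∪ {T} = {A,C,T} (union, +1)
ER@4: {T} ∪ {A} = {A,T} (union, +1)
EQR@4: {A,T} ∪ {G} = {A,G,T} (union, +1)
ABEOQRU@4: {A,C,T} ∩ {A,G,T} = {A,T} (intersection, +0)
BU@5: {G} ∪ {C} = {C,G} (union, +1)
ABU@5: {T} ∪ {C,G} = {C,G,T} (union, +1)
ABOU@5: {C,G,T} ∩ {C} = {C} (intersection, +0)
ER@5: {T} ∪ {G} = {G,T} (union, +1)
EQR@5: {G,T} ∪ {C} = {C,G,T} (union, +1)
ABEOQRU@5: {C} ∩ {C,G,T} = {C} (intersection, +0)
BU@6: {T} ∪ {G} = {G,T} (union, +1)
ABU@6: {G} ∩ {G,T} = {G} (intersection, +0)
ABOU@6: {G} ∪ {T} = {G,T} (union, +1)
ER@6: {T} ∪ {A} = {A,T} (union, +1)
EQR@6: {A,T} ∪ {C} = {A,C,T} (union, +1)
ABEOQRU@6: {G,T} ∩ {A,C,T} = {T} (intersection, +0)
per-site changes: [4, 4, 3, 2, 4, 4, 4]; total = 25

G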